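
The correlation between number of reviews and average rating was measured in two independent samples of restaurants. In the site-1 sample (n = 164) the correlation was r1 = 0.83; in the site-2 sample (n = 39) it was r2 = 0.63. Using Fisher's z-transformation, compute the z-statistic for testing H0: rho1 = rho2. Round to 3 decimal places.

2.423

z1 = atanh(0.83) = 1.188136,  z2 = atanh(0.63) = 0.741416
SE = √(1/(n1−3) + 1/(n2−3)) = √(1/161 + 1/36) = √(0.0062112 + 0.0277778) = √0.0339890 = 0.184361
z = (z1 − z2)/SE = (1.188136 − 0.741416) / 0.184361 = 0.446720 / 0.184361 = 2.423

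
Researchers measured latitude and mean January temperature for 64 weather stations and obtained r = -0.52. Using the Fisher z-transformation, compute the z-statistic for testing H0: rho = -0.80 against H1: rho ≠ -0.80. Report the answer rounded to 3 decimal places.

z_r = atanh(-0.52) = -0.576340,  z_0 = atanh(-0.80) = -1.098612
SE = 1/√(n−3) = 1/√61 = 0.128037
z = (z_r − z_0)/SE = (-0.576340 − (-1.098612)) / 0.128037 = 0.522272 / 0.128037 = 4.079

4.079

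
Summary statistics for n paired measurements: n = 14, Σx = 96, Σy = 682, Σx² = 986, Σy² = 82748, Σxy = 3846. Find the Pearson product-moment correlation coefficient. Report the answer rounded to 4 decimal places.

Numerator: nΣxy − (Σx)(Σy) = 14·3846 − (96)(682) = -11628
Denominator: √[(nΣx²−(Σx)²)(nΣy²−(Σy)²)]
  nΣx²−(Σx)² = 14·986 − 9216 = 4588;  nΣy²−(Σy)² = 14·82748 − 465124 = 693348
  √(4588·693348) = √3181080624 = 56401.0694
r = -11628 / 56401.0694 = -0.2062

-0.2062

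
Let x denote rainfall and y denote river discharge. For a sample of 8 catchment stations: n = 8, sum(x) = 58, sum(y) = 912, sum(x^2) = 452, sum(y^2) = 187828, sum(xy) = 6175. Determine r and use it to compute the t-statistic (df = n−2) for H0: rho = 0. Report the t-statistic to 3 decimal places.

Numerator: nΣxy − (Σx)(Σy) = 8·6175 − (58)(912) = -3496
Denominator: √[(nΣx²−(Σx)²)(nΣy²−(Σy)²)]
  nΣx²−(Σx)² = 8·452 − 3364 = 252;  nΣy²−(Σy)² = 8·187828 − 831744 = 670880
  √(252·670880) = √169061760 = 13002.3752
r = -3496 / 13002.3752 = -0.2689
t = r·√(n−2)/√(1−r²) = -0.2689·√6 / √(1−0.072307) = -0.658668 / 0.963168 = -0.684

-0.684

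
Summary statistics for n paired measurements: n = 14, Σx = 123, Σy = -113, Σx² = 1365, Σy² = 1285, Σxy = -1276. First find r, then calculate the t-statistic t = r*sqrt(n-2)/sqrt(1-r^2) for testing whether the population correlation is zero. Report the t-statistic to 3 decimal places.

Numerator: nΣxy − (Σx)(Σy) = 14·(-1276) − (123)(-113) = -3965
Denominator: √[(nΣx²−(Σx)²)(nΣy²−(Σy)²)]
  nΣx²−(Σx)² = 14·1365 − 15129 = 3981;  nΣy²−(Σy)² = 14·1285 − 12769 = 5221
  √(3981·5221) = √20784801 = 4559.0351
r = -3965 / 4559.0351 = -0.8697
t = r·√(n−2)/√(1−r²) = -0.8697·√12 / √(1−0.756378) = -3.012729 / 0.493581 = -6.104

-6.104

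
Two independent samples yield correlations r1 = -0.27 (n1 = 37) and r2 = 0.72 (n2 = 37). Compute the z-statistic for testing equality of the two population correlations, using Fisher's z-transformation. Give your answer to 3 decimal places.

-4.884

z1 = atanh(-0.27) = -0.276864,  z2 = atanh(0.72) = 0.907645
SE = √(1/(n1−3) + 1/(n2−3)) = √(1/34 + 1/34) = √(0.0294118 + 0.0294118) = √0.0588236 = 0.242536
z = (z1 − z2)/SE = (-0.276864 − 0.907645) / 0.242536 = -1.184509 / 0.242536 = -4.884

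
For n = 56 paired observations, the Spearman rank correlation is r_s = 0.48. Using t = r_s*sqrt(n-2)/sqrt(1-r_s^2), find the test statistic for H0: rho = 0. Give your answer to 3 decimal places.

1 − r_s² = 1 − 0.2304 = 0.7696;  √(1−r_s²) = 0.877268
√(n−2) = √54 = 7.348469
t = r_s·√(n−2)/√(1−r_s²) = 0.48 · 7.348469 / 0.877268 = 4.021

4.021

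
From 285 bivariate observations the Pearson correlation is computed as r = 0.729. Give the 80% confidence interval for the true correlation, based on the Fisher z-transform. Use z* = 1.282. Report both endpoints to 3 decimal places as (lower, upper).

Fisher z: z_r = atanh(r) = ½·ln((1+0.729)/(1−0.729)) = 0.926590
SE(z) = 1/√(n−3) = 1/√282 = 0.059549
80% ⇒ z* = 1.282; margin = 1.282·0.059549 = 0.076342
CI on z-scale: (0.850248, 1.002932)
Back-transform: tanh(0.850248) = 0.691199, tanh(1.002932) = 0.762823

(0.691, 0.763)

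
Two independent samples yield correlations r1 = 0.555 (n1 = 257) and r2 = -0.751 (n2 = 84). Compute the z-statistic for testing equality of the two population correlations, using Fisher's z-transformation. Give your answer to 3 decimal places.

12.545

z1 = atanh(0.555) = 0.625578,  z2 = atanh(-0.751) = -0.975245
SE = √(1/(n1−3) + 1/(n2−3)) = √(1/254 + 1/81) = √(0.0039370 + 0.0123457) = √0.0162827 = 0.127604
z = (z1 − z2)/SE = (0.625578 − (-0.975245)) / 0.127604 = 1.600823 / 0.127604 = 12.545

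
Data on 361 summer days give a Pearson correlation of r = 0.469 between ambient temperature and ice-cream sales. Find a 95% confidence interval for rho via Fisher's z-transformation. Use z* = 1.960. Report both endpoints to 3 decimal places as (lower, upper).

(0.384, 0.546)

z_r = atanh(0.469) = 0.508788;  SE = 1/√(n−3) = 1/√358 = 0.052852
z-limits: 0.508788 ± 1.960·0.052852 = 0.508788 ± 0.103590 = [0.405198, 0.612378]
ρ-limits: (tanh 0.405198, tanh 0.612378) = (0.384, 0.546)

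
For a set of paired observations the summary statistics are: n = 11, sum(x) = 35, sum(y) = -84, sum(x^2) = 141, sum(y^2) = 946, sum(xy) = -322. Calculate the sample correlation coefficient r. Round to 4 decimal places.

-0.5761

Numerator: nΣxy − (Σx)(Σy) = 11·(-322) − (35)(-84) = -602
Denominator: √[(nΣx²−(Σx)²)(nΣy²−(Σy)²)]
  nΣx²−(Σx)² = 11·141 − 1225 = 326;  nΣy²−(Σy)² = 11·946 − 7056 = 3350
  √(326·3350) = √1092100 = 1045.0359
r = -602 / 1045.0359 = -0.5761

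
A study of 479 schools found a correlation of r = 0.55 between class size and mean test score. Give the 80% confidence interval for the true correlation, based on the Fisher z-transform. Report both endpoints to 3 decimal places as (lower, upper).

(0.508, 0.590)

Fisher z: z_r = atanh(r) = ½·ln((1+0.55)/(1−0.55)) = 0.618381
SE(z) = 1/√(n−3) = 1/√476 = 0.045835
80% ⇒ z* = 1.282; margin = 1.282·0.045835 = 0.058760
CI on z-scale: (0.559621, 0.677141)
Back-transform: tanh(0.559621) = 0.507696, tanh(0.677141) = 0.589658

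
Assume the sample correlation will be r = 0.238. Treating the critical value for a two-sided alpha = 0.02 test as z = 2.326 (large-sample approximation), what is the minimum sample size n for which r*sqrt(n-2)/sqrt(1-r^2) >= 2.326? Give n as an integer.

r√(n−2)/√(1−r²) ≥ 2.326  ⇔  n−2 ≥ (2.326)²·(1−r²)/r²
(1−r²)/r² = (1−0.056644)/0.056644 = 16.6541
n ≥ 2 + 5.410276·16.6541 = 2 + 90.1033 = 92.1033
⌈92.1033⌉ = 93

93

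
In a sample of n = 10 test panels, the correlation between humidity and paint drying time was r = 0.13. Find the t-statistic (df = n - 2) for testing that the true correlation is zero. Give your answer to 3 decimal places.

t = r·√(n−2) / √(1−r²) with r = 0.13, n = 10
  = 0.13·√8 / √(1 − 0.0169)
  = 0.13·2.828427 / 0.991514
  = 0.367696 / 0.991514 = 0.371

0.371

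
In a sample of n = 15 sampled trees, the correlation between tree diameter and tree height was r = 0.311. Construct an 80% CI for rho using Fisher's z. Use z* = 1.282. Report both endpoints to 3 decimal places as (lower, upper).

Fisher z: z_r = atanh(r) = ½·ln((1+0.311)/(1−0.311)) = 0.321652
SE(z) = 1/√(n−3) = 1/√12 = 0.288675
80% ⇒ z* = 1.282; margin = 1.282·0.288675 = 0.370081
CI on z-scale: (-0.048429, 0.691733)
Back-transform: tanh(-0.048429) = -0.048391, tanh(0.691733) = 0.599094

(-0.048, 0.599)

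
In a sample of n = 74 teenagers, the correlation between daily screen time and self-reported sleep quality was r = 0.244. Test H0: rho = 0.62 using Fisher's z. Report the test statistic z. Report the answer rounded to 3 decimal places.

z_r = atanh(0.244) = 0.249023,  z_0 = atanh(0.62) = 0.725005
SE = 1/√(n−3) = 1/√71 = 0.118678
z = (z_r − z_0)/SE = (0.249023 − 0.725005) / 0.118678 = -0.475982 / 0.118678 = -4.011

-4.011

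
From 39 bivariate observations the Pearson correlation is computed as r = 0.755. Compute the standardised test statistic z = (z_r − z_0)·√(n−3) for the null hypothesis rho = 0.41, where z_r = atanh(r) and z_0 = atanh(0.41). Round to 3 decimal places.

z_r = atanh(0.755) = 0.984483,  z_0 = atanh(0.41) = 0.435611
SE = 1/√(n−3) = 1/√36 = 0.166667
z = (z_r − z_0)/SE = (0.984483 − 0.435611) / 0.166667 = 0.548872 / 0.166667 = 3.293

3.293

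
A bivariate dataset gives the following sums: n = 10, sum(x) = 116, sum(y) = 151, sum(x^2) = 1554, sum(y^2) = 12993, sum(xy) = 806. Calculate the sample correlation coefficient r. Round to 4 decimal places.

-0.6329

Numerator: nΣxy − (Σx)(Σy) = 10·806 − (116)(151) = -9456
Denominator: √[(nΣx²−(Σx)²)(nΣy²−(Σy)²)]
  nΣx²−(Σx)² = 10·1554 − 13456 = 2084;  nΣy²−(Σy)² = 10·12993 − 22801 = 107129
  √(2084·107129) = √223256836 = 14941.7816
r = -9456 / 14941.7816 = -0.6329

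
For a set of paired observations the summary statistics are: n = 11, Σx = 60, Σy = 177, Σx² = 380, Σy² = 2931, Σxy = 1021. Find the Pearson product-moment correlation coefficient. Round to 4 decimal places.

S_xy = nΣxy − ΣxΣy = 11·1021 − 60·177 = 11231 − 10620 = 611
S_xx = nΣx² − (Σx)² = 11·380 − 60² = 4180 − 3600 = 580
S_yy = nΣy² − (Σy)² = 11·2931 − 177² = 32241 − 31329 = 912
r = S_xy / √(S_xx·S_yy) = 611 / √(580·912) = 611 / √528960 = 611 / 727.2964 = 0.8401

0.8401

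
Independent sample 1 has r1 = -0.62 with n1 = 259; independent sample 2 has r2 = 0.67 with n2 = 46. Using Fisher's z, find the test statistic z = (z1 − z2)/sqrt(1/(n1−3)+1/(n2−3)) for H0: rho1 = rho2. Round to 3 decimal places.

-9.318

Fisher z-transforms: z1 = atanh(-0.62) = -0.725005, z2 = atanh(0.67) = 0.810743; difference d = -1.535748
Var(d) = 1/256 + 1/43 = 0.0039062 + 0.0232558 = 0.0271620
z = d/√Var(d) = -1.535748 / √0.0271620 = -1.535748 / 0.164809 = -9.318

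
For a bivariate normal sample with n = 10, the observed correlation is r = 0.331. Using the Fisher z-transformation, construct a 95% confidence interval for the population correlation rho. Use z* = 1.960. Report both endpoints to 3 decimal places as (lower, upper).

(-0.377, 0.795)

Fisher z: z_r = atanh(r) = ½·ln((1+0.331)/(1−0.331)) = 0.343951
SE(z) = 1/√(n−3) = 1/√7 = 0.377964
95% ⇒ z* = 1.960; margin = 1.960·0.377964 = 0.740809
CI on z-scale: (-0.396858, 1.084760)
Back-transform: tanh(-0.396858) = -0.377257, tanh(1.084760) = 0.794958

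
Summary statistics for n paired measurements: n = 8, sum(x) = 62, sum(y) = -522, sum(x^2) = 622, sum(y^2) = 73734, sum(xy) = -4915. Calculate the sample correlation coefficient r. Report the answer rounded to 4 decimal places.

Numerator: nΣxy − (Σx)(Σy) = 8·(-4915) − (62)(-522) = -6956
Denominator: √[(nΣx²−(Σx)²)(nΣy²−(Σy)²)]
  nΣx²−(Σx)² = 8·622 − 3844 = 1132;  nΣy²−(Σy)² = 8·73734 − 272484 = 317388
  √(1132·317388) = √359283216 = 18954.7676
r = -6956 / 18954.7676 = -0.3670

-0.3670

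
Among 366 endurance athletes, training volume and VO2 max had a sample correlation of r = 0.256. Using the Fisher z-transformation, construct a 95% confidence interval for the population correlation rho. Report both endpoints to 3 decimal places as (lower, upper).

(0.158, 0.349)

Fisher z: z_r = atanh(r) = ½·ln((1+0.256)/(1−0.256)) = 0.261823
SE(z) = 1/√(n−3) = 1/√363 = 0.052486
95% ⇒ z* = 1.960; margin = 1.960·0.052486 = 0.102873
CI on z-scale: (0.158950, 0.364696)
Back-transform: tanh(0.158950) = 0.157625, tanh(0.364696) = 0.349344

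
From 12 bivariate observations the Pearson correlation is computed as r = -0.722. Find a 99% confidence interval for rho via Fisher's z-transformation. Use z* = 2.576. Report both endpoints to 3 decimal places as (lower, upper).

z_r = atanh(-0.722) = -0.911810;  SE = 1/√(n−3) = 1/√9 = 0.333333
z-limits: -0.911810 ± 2.576·0.333333 = -0.911810 ± 0.858666 = [-1.770476, -0.053144]
ρ-limits: (tanh -1.770476, tanh -0.053144) = (-0.944, -0.053)

(-0.944, -0.053)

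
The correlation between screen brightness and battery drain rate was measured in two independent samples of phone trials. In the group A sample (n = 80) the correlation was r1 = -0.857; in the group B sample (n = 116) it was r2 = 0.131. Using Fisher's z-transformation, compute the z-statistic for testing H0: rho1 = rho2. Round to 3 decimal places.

z1 = atanh(-0.857) = -1.281936,  z2 = atanh(0.131) = 0.131757
SE = √(1/(n1−3) + 1/(n2−3)) = √(1/77 + 1/113) = √(0.0129870 + 0.0088496) = √0.0218366 = 0.147772
z = (z1 − z2)/SE = (-1.281936 − 0.131757) / 0.147772 = -1.413693 / 0.147772 = -9.567

-9.567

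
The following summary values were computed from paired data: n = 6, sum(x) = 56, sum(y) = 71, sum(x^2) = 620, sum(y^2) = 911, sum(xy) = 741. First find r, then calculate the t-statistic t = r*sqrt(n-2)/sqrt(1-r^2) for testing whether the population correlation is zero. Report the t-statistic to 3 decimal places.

S_xy = nΣxy − ΣxΣy = 6·741 − 56·71 = 4446 − 3976 = 470
S_xx = nΣx² − (Σx)² = 6·620 − 56² = 3720 − 3136 = 584
S_yy = nΣy² − (Σy)² = 6·911 − 71² = 5466 − 5041 = 425
r = S_xy / √(S_xx·S_yy) = 470 / √(584·425) = 470 / √248200 = 470 / 498.1967 = 0.9434
t = r·√(n−2)/√(1−r²) = 0.9434·√4 / √(1−0.890004) = 1.886800 / 0.331656 = 5.689

5.689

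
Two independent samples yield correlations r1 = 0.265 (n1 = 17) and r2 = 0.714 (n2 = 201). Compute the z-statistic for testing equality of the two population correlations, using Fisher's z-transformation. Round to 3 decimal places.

-2.256

z1 = atanh(0.265) = 0.271478,  z2 = atanh(0.714) = 0.895297
SE = √(1/(n1−3) + 1/(n2−3)) = √(1/14 + 1/198) = √(0.0714286 + 0.0050505) = √0.0764791 = 0.276549
z = (z1 − z2)/SE = (0.271478 − 0.895297) / 0.276549 = -0.623819 / 0.276549 = -2.256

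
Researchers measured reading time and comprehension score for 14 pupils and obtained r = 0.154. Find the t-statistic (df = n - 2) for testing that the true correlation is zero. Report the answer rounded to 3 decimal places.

1 − r² = 1 − 0.023716 = 0.976284;  √(1−r²) = 0.988071
√(n−2) = √12 = 3.464102
t = r·√(n−2)/√(1−r²) = 0.154 · 3.464102 / 0.988071 = 0.540

0.540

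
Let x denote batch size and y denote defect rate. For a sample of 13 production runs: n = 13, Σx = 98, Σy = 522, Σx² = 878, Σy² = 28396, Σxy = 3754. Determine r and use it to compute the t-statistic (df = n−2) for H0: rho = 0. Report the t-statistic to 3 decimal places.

-0.600

Numerator: nΣxy − (Σx)(Σy) = 13·3754 − (98)(522) = -2354
Denominator: √[(nΣx²−(Σx)²)(nΣy²−(Σy)²)]
  nΣx²−(Σx)² = 13·878 − 9604 = 1810;  nΣy²−(Σy)² = 13·28396 − 272484 = 96664
  √(1810·96664) = √174961840 = 13227.3142
r = -2354 / 13227.3142 = -0.1780
t = r·√(n−2)/√(1−r²) = -0.1780·√11 / √(1−0.031684) = -0.590359 / 0.984030 = -0.600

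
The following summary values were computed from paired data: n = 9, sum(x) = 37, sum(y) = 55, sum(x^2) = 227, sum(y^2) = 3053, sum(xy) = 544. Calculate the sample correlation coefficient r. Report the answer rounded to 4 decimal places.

0.7047

Numerator: nΣxy − (Σx)(Σy) = 9·544 − (37)(55) = 2861
Denominator: √[(nΣx²−(Σx)²)(nΣy²−(Σy)²)]
  nΣx²−(Σx)² = 9·227 − 1369 = 674;  nΣy²−(Σy)² = 9·3053 − 3025 = 24452
  √(674·24452) = √16480648 = 4059.6364
r = 2861 / 4059.6364 = 0.7047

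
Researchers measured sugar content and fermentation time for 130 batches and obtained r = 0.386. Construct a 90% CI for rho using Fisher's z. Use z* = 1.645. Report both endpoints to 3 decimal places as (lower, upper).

z_r = atanh(0.386) = 0.407091;  SE = 1/√(n−3) = 1/√127 = 0.088736
z-limits: 0.407091 ± 1.645·0.088736 = 0.407091 ± 0.145971 = [0.261120, 0.553062]
ρ-limits: (tanh 0.261120, tanh 0.553062) = (0.255, 0.503)

(0.255, 0.503)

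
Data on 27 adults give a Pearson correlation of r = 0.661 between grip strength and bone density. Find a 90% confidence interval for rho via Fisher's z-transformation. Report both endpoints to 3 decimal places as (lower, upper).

Fisher z: z_r = atanh(r) = ½·ln((1+0.661)/(1−0.661)) = 0.794588
SE(z) = 1/√(n−3) = 1/√24 = 0.204124
90% ⇒ z* = 1.645; margin = 1.645·0.204124 = 0.335784
CI on z-scale: (0.458804, 1.130372)
Back-transform: tanh(0.458804) = 0.429109, tanh(1.130372) = 0.811147

(0.429, 0.811)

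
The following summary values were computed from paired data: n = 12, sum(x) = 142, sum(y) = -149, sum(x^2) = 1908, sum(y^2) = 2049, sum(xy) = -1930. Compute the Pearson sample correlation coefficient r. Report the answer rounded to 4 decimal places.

-0.7840

Numerator: nΣxy − (Σx)(Σy) = 12·(-1930) − (142)(-149) = -2002
Denominator: √[(nΣx²−(Σx)²)(nΣy²−(Σy)²)]
  nΣx²−(Σx)² = 12·1908 − 20164 = 2732;  nΣy²−(Σy)² = 12·2049 − 22201 = 2387
  √(2732·2387) = √6521284 = 2553.6805
r = -2002 / 2553.6805 = -0.7840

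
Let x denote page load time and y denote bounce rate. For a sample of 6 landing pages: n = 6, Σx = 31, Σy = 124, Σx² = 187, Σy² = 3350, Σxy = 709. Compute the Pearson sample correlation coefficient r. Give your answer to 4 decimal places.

S_xy = nΣxy − ΣxΣy = 6·709 − 31·124 = 4254 − 3844 = 410
S_xx = nΣx² − (Σx)² = 6·187 − 31² = 1122 − 961 = 161
S_yy = nΣy² − (Σy)² = 6·3350 − 124² = 20100 − 15376 = 4724
r = S_xy / √(S_xx·S_yy) = 410 / √(161·4724) = 410 / √760564 = 410 / 872.1032 = 0.4701

0.4701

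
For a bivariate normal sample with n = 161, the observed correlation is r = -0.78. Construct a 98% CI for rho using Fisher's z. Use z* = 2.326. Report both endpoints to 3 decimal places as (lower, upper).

Fisher z: z_r = atanh(r) = ½·ln((1+(-0.78))/(1−(-0.78))) = -1.045371
SE(z) = 1/√(n−3) = 1/√158 = 0.079556
98% ⇒ z* = 2.326; margin = 2.326·0.079556 = 0.185047
CI on z-scale: (-1.230418, -0.860324)
Back-transform: tanh(-1.230418) = -0.842701, tanh(-0.860324) = -0.696425

(-0.843, -0.696)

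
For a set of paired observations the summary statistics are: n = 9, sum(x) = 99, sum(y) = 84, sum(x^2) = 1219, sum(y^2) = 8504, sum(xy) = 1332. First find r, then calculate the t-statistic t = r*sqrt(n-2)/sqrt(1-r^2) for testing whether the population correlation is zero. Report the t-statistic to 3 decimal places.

S_xy = nΣxy − ΣxΣy = 9·1332 − 99·84 = 11988 − 8316 = 3672
S_xx = nΣx² − (Σx)² = 9·1219 − 99² = 10971 − 9801 = 1170
S_yy = nΣy² − (Σy)² = 9·8504 − 84² = 76536 − 7056 = 69480
r = S_xy / √(S_xx·S_yy) = 3672 / √(1170·69480) = 3672 / √81291600 = 3672 / 9016.1854 = 0.4073
t = r·√(n−2)/√(1−r²) = 0.4073·√7 / √(1−0.165893) = 1.077615 / 0.913295 = 1.180

1.180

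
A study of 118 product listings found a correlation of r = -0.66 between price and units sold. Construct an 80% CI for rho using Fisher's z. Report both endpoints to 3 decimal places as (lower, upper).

(-0.722, -0.587)

z_r = atanh(-0.66) = -0.792814;  SE = 1/√(n−3) = 1/√115 = 0.093250
z-limits: -0.792814 ± 1.282·0.093250 = -0.792814 ± 0.119546 = [-0.912360, -0.673268]
ρ-limits: (tanh -0.912360, tanh -0.673268) = (-0.722, -0.587)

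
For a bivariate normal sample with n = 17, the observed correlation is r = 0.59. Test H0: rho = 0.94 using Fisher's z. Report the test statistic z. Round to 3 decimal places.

Fisher z: atanh(0.59) = 0.677666, atanh(0.94) = 1.738049
z = (z_r − z_0)·√(n−3) = (0.677666 − 1.738049)·√14 = -1.060383 · 3.741657 = -3.968

-3.968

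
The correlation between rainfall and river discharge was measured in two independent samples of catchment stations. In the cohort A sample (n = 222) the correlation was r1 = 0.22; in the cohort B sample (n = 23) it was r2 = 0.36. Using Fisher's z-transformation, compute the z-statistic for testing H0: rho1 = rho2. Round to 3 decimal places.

Fisher z-transforms: z1 = atanh(0.22) = 0.223656, z2 = atanh(0.36) = 0.376886; difference d = -0.153230
Var(d) = 1/219 + 1/20 = 0.0045662 + 0.0500000 = 0.0545662
z = d/√Var(d) = -0.153230 / √0.0545662 = -0.153230 / 0.233594 = -0.656

-0.656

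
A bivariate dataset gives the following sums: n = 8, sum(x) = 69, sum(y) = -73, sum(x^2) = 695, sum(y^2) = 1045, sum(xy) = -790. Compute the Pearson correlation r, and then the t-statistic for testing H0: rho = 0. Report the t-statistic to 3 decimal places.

-3.568

Numerator: nΣxy − (Σx)(Σy) = 8·(-790) − (69)(-73) = -1283
Denominator: √[(nΣx²−(Σx)²)(nΣy²−(Σy)²)]
  nΣx²−(Σx)² = 8·695 − 4761 = 799;  nΣy²−(Σy)² = 8·1045 − 5329 = 3031
  √(799·3031) = √2421769 = 1556.2034
r = -1283 / 1556.2034 = -0.8244
t = r·√(n−2)/√(1−r²) = -0.8244·√6 / √(1−0.679635) = -2.019359 / 0.566008 = -3.568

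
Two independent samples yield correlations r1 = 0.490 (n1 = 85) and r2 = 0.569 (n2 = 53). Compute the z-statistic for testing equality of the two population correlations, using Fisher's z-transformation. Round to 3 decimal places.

-0.613

z1 = atanh(0.490) = 0.536060,  z2 = atanh(0.569) = 0.646043
SE = √(1/(n1−3) + 1/(n2−3)) = √(1/82 + 1/50) = √(0.0121951 + 0.0200000) = √0.0321951 = 0.179430
z = (z1 − z2)/SE = (0.536060 − 0.646043) / 0.179430 = -0.109983 / 0.179430 = -0.613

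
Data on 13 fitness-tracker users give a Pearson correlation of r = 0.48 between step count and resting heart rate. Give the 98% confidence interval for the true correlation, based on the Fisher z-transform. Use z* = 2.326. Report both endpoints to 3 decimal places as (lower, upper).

z_r = atanh(0.48) = 0.522984;  SE = 1/√(n−3) = 1/√10 = 0.316228
z-limits: 0.522984 ± 2.326·0.316228 = 0.522984 ± 0.735546 = [-0.212562, 1.258530]
ρ-limits: (tanh -0.212562, tanh 1.258530) = (-0.209, 0.851)

(-0.209, 0.851)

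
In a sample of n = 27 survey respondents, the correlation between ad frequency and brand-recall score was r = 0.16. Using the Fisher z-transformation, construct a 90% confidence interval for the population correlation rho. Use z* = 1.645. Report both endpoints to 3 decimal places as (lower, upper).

Fisher z: z_r = atanh(r) = ½·ln((1+0.16)/(1−0.16)) = 0.161387
SE(z) = 1/√(n−3) = 1/√24 = 0.204124
90% ⇒ z* = 1.645; margin = 1.645·0.204124 = 0.335784
CI on z-scale: (-0.174397, 0.497171)
Back-transform: tanh(-0.174397) = -0.172650, tanh(0.497171) = 0.459889

(-0.173, 0.460)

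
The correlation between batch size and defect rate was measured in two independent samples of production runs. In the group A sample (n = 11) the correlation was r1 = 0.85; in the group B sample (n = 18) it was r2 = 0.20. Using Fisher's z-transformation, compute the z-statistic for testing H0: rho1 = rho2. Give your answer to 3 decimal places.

2.406

Fisher z-transforms: z1 = atanh(0.85) = 1.256153, z2 = atanh(0.20) = 0.202733; difference d = 1.053420
Var(d) = 1/8 + 1/15 = 0.1250000 + 0.0666667 = 0.1916667
z = d/√Var(d) = 1.053420 / √0.1916667 = 1.053420 / 0.437798 = 2.406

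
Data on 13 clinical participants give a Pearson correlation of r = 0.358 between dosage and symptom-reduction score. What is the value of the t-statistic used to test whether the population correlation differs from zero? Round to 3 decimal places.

1.272

1 − r² = 1 − 0.128164 = 0.871836;  √(1−r²) = 0.933722
√(n−2) = √11 = 3.316625
t = r·√(n−2)/√(1−r²) = 0.358 · 3.316625 / 0.933722 = 1.272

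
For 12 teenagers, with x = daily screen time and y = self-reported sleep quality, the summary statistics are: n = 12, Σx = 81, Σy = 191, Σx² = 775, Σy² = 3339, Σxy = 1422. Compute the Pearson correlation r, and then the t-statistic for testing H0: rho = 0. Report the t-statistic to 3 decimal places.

Numerator: nΣxy − (Σx)(Σy) = 12·1422 − (81)(191) = 1593
Denominator: √[(nΣx²−(Σx)²)(nΣy²−(Σy)²)]
  nΣx²−(Σx)² = 12·775 − 6561 = 2739;  nΣy²−(Σy)² = 12·3339 − 36481 = 3587
  √(2739·3587) = √9824793 = 3134.4526
r = 1593 / 3134.4526 = 0.5082
t = r·√(n−2)/√(1−r²) = 0.5082·√10 / √(1−0.258267) = 1.607070 / 0.861239 = 1.866

1.866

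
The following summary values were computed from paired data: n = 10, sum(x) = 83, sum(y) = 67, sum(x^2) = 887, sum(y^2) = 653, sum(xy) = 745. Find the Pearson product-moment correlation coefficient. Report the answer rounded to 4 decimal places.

S_xy = nΣxy − ΣxΣy = 10·745 − 83·67 = 7450 − 5561 = 1889
S_xx = nΣx² − (Σx)² = 10·887 − 83² = 8870 − 6889 = 1981
S_yy = nΣy² − (Σy)² = 10·653 − 67² = 6530 − 4489 = 2041
r = S_xy / √(S_xx·S_yy) = 1889 / √(1981·2041) = 1889 / √4043221 = 1889 / 2010.7762 = 0.9394

0.9394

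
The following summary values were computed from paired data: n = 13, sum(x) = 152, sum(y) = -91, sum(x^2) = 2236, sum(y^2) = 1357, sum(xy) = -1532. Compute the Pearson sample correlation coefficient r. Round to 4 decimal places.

S_xy = nΣxy − ΣxΣy = 13·(-1532) − 152·(-91) = -19916 − (-13832) = -6084
S_xx = nΣx² − (Σx)² = 13·2236 − 152² = 29068 − 23104 = 5964
S_yy = nΣy² − (Σy)² = 13·1357 − (-91)² = 17641 − 8281 = 9360
r = S_xy / √(S_xx·S_yy) = -6084 / √(5964·9360) = -6084 / √55823040 = -6084 / 7471.4818 = -0.8143

-0.8143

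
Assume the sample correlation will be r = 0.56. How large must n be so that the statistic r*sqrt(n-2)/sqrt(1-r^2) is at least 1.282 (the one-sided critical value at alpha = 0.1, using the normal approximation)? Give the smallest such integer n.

6

r√(n−2)/√(1−r²) ≥ 1.282  ⇔  n−2 ≥ (1.282)²·(1−r²)/r²
(1−r²)/r² = (1−0.3136)/0.3136 = 2.1888
n ≥ 2 + 1.643524·2.1888 = 2 + 3.5973 = 5.5973
⌈5.5973⌉ = 6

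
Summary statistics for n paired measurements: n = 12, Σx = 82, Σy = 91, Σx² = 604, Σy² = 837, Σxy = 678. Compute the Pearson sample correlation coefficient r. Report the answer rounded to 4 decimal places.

0.7012

S_xy = nΣxy − ΣxΣy = 12·678 − 82·91 = 8136 − 7462 = 674
S_xx = nΣx² − (Σx)² = 12·604 − 82² = 7248 − 6724 = 524
S_yy = nΣy² − (Σy)² = 12·837 − 91² = 10044 − 8281 = 1763
r = S_xy / √(S_xx·S_yy) = 674 / √(524·1763) = 674 / √923812 = 674 / 961.1514 = 0.7012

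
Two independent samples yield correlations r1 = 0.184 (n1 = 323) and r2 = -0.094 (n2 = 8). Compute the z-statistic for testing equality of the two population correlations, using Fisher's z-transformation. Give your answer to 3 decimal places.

0.622

z1 = atanh(0.184) = 0.186120,  z2 = atanh(-0.094) = -0.094278
SE = √(1/(n1−3) + 1/(n2−3)) = √(1/320 + 1/5) = √(0.0031250 + 0.2000000) = √0.2031250 = 0.450694
z = (z1 − z2)/SE = (0.186120 − (-0.094278)) / 0.450694 = 0.280398 / 0.450694 = 0.622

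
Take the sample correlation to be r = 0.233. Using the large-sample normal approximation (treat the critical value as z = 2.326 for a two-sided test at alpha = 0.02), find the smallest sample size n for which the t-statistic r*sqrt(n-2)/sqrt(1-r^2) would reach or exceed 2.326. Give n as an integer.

Need r·√(n−2)/√(1−r²) ≥ 2.326
√(n−2) ≥ 2.326·√(1−0.054289) / 0.233 = 2.326·0.972477 / 0.233 = 9.7081
n−2 ≥ 94.2472  ⇒  n ≥ 96.2472
Smallest integer n = 97

97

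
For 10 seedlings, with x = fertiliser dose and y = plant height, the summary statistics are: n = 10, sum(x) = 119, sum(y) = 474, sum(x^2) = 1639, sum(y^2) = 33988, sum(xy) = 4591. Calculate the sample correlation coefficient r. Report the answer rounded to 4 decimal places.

-0.6550

S_xy = nΣxy − ΣxΣy = 10·4591 − 119·474 = 45910 − 56406 = -10496
S_xx = nΣx² − (Σx)² = 10·1639 − 119² = 16390 − 14161 = 2229
S_yy = nΣy² − (Σy)² = 10·33988 − 474² = 339880 − 224676 = 115204
r = S_xy / √(S_xx·S_yy) = -10496 / √(2229·115204) = -10496 / √256789716 = -10496 / 16024.6596 = -0.6550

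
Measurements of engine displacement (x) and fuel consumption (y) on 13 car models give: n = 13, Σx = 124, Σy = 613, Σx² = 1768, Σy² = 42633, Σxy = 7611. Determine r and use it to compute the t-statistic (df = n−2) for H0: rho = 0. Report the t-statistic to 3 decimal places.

Numerator: nΣxy − (Σx)(Σy) = 13·7611 − (124)(613) = 22931
Denominator: √[(nΣx²−(Σx)²)(nΣy²−(Σy)²)]
  nΣx²−(Σx)² = 13·1768 − 15376 = 7608;  nΣy²−(Σy)² = 13·42633 − 375769 = 178460
  √(7608·178460) = √1357723680 = 36847.3022
r = 22931 / 36847.3022 = 0.6223
t = r·√(n−2)/√(1−r²) = 0.6223·√11 / √(1−0.387257) = 2.063936 / 0.782779 = 2.637

2.637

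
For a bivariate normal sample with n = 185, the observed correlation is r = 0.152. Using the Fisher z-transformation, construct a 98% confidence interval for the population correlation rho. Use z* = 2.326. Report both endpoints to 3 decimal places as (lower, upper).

(-0.019, 0.315)

Fisher z: z_r = atanh(r) = ½·ln((1+0.152)/(1−0.152)) = 0.153187
SE(z) = 1/√(n−3) = 1/√182 = 0.074125
98% ⇒ z* = 2.326; margin = 2.326·0.074125 = 0.172415
CI on z-scale: (-0.019228, 0.325602)
Back-transform: tanh(-0.019228) = -0.019226, tanh(0.325602) = 0.314563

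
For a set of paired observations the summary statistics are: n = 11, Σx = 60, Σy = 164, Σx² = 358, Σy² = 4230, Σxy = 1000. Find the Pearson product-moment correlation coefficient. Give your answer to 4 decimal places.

Numerator: nΣxy − (Σx)(Σy) = 11·1000 − (60)(164) = 1160
Denominator: √[(nΣx²−(Σx)²)(nΣy²−(Σy)²)]
  nΣx²−(Σx)² = 11·358 − 3600 = 338;  nΣy²−(Σy)² = 11·4230 − 26896 = 19634
  √(338·19634) = √6636292 = 2576.1002
r = 1160 / 2576.1002 = 0.4503

0.4503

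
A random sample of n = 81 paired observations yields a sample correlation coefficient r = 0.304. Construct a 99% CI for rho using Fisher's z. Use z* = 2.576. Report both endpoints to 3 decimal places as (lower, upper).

(0.022, 0.541)

z_r = atanh(0.304) = 0.313921;  SE = 1/√(n−3) = 1/√78 = 0.113228
z-limits: 0.313921 ± 2.576·0.113228 = 0.313921 ± 0.291675 = [0.022246, 0.605596]
ρ-limits: (tanh 0.022246, tanh 0.605596) = (0.022, 0.541)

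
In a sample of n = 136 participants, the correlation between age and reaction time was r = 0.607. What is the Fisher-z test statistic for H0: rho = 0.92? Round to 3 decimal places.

z_r = atanh(0.607) = 0.704157,  z_0 = atanh(0.92) = 1.589027
SE = 1/√(n−3) = 1/√133 = 0.086711
z = (z_r − z_0)/SE = (0.704157 − 1.589027) / 0.086711 = -0.884870 / 0.086711 = -10.205

-10.205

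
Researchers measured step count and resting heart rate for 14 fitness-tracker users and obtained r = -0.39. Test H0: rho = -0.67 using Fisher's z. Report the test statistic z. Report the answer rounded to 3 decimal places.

Fisher z: atanh(-0.39) = -0.411800, atanh(-0.67) = -0.810743
z = (z_r − z_0)·√(n−3) = (-0.411800 − (-0.810743))·√11 = 0.398943 · 3.316625 = 1.323

1.323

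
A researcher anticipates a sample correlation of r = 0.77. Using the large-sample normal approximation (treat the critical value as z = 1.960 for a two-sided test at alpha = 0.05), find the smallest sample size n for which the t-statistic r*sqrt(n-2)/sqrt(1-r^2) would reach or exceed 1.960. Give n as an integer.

5

Need r·√(n−2)/√(1−r²) ≥ 1.960
√(n−2) ≥ 1.960·√(1−0.5929) / 0.77 = 1.960·0.638044 / 0.77 = 1.6241
n−2 ≥ 2.6377  ⇒  n ≥ 4.6377
Smallest integer n = 5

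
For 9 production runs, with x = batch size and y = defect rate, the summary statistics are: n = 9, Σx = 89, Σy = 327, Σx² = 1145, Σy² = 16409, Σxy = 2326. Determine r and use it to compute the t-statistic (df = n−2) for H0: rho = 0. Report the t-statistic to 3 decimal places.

-3.919

S_xy = nΣxy − ΣxΣy = 9·2326 − 89·327 = 20934 − 29103 = -8169
S_xx = nΣx² − (Σx)² = 9·1145 − 89² = 10305 − 7921 = 2384
S_yy = nΣy² − (Σy)² = 9·16409 − 327² = 147681 − 106929 = 40752
r = S_xy / √(S_xx·S_yy) = -8169 / √(2384·40752) = -8169 / √97152768 = -8169 / 9856.6104 = -0.8288
t = r·√(n−2)/√(1−r²) = -0.8288·√7 / √(1−0.686909) = -2.192799 / 0.559545 = -3.919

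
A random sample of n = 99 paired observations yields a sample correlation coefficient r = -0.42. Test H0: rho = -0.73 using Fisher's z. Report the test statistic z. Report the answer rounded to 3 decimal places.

z_r = atanh(-0.42) = -0.447692,  z_0 = atanh(-0.73) = -0.928727
SE = 1/√(n−3) = 1/√96 = 0.102062
z = (z_r − z_0)/SE = (-0.447692 − (-0.928727)) / 0.102062 = 0.481035 / 0.102062 = 4.713

4.713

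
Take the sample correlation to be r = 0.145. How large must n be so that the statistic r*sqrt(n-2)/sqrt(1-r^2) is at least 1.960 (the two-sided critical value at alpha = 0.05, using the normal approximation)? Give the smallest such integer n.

Need r·√(n−2)/√(1−r²) ≥ 1.960
√(n−2) ≥ 1.960·√(1−0.021025) / 0.145 = 1.960·0.989432 / 0.145 = 13.3744
n−2 ≥ 178.8746  ⇒  n ≥ 180.8746
Smallest integer n = 181

181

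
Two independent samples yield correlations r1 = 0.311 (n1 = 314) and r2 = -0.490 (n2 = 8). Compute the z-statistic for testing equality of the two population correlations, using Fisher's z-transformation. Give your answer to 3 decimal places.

1.903

z1 = atanh(0.311) = 0.321652,  z2 = atanh(-0.490) = -0.536060
SE = √(1/(n1−3) + 1/(n2−3)) = √(1/311 + 1/5) = √(0.0032154 + 0.2000000) = √0.2032154 = 0.450794
z = (z1 − z2)/SE = (0.321652 − (-0.536060)) / 0.450794 = 0.857712 / 0.450794 = 1.903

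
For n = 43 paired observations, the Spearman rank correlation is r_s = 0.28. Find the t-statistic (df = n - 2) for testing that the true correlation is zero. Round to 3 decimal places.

1.868

t = r_s·√(n−2) / √(1−r_s²) with r_s = 0.28, n = 43
  = 0.28·√41 / √(1 − 0.0784)
  = 0.28·6.403124 / 0.960000
  = 1.792875 / 0.960000 = 1.868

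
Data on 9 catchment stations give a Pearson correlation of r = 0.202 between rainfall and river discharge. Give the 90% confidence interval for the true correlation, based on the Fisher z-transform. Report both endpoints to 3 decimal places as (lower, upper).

Fisher z: z_r = atanh(r) = ½·ln((1+0.202)/(1−0.202)) = 0.204817
SE(z) = 1/√(n−3) = 1/√6 = 0.408248
90% ⇒ z* = 1.645; margin = 1.645·0.408248 = 0.671568
CI on z-scale: (-0.466751, 0.876385)
Back-transform: tanh(-0.466751) = -0.435570, tanh(0.876385) = 0.704604

(-0.436, 0.705)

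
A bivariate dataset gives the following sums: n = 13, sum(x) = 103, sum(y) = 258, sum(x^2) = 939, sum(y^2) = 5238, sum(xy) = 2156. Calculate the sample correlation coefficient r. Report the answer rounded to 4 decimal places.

0.9299

S_xy = nΣxy − ΣxΣy = 13·2156 − 103·258 = 28028 − 26574 = 1454
S_xx = nΣx² − (Σx)² = 13·939 − 103² = 12207 − 10609 = 1598
S_yy = nΣy² − (Σy)² = 13·5238 − 258² = 68094 − 66564 = 1530
r = S_xy / √(S_xx·S_yy) = 1454 / √(1598·1530) = 1454 / √2444940 = 1454 / 1563.6304 = 0.9299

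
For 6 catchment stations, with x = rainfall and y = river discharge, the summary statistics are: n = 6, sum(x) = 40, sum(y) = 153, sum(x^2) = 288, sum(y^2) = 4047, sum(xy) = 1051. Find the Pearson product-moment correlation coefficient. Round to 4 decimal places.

S_xy = nΣxy − ΣxΣy = 6·1051 − 40·153 = 6306 − 6120 = 186
S_xx = nΣx² − (Σx)² = 6·288 − 40² = 1728 − 1600 = 128
S_yy = nΣy² − (Σy)² = 6·4047 − 153² = 24282 − 23409 = 873
r = S_xy / √(S_xx·S_yy) = 186 / √(128·873) = 186 / √111744 = 186 / 334.2813 = 0.5564

0.5564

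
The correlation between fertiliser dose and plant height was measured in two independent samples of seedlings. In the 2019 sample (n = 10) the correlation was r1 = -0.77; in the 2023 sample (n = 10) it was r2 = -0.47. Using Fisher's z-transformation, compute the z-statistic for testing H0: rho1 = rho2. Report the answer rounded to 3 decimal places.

-0.955

Fisher z-transforms: z1 = atanh(-0.77) = -1.020328, z2 = atanh(-0.47) = -0.510070; difference d = -0.510258
Var(d) = 1/7 + 1/7 = 0.1428571 + 0.1428571 = 0.2857142
z = d/√Var(d) = -0.510258 / √0.2857142 = -0.510258 / 0.534522 = -0.955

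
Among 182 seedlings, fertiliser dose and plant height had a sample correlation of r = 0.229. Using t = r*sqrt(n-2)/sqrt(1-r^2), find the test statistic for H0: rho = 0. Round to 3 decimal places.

3.156

t = r·√(n−2) / √(1−r²) with r = 0.229, n = 182
  = 0.229·√180 / √(1 − 0.052441)
  = 0.229·13.416408 / 0.973426
  = 3.072357 / 0.973426 = 3.156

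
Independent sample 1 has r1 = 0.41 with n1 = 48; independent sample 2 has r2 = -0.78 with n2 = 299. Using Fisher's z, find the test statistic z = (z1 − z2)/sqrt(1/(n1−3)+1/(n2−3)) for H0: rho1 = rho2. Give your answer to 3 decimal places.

9.256

Fisher z-transforms: z1 = atanh(0.41) = 0.435611, z2 = atanh(-0.78) = -1.045371; difference d = 1.480982
Var(d) = 1/45 + 1/296 = 0.0222222 + 0.0033784 = 0.0256006
z = d/√Var(d) = 1.480982 / √0.0256006 = 1.480982 / 0.160002 = 9.256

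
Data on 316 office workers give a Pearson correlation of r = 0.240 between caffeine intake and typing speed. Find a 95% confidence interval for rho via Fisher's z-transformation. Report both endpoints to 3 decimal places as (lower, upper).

(0.133, 0.341)

Fisher z: z_r = atanh(r) = ½·ln((1+0.240)/(1−0.240)) = 0.244774
SE(z) = 1/√(n−3) = 1/√313 = 0.056523
95% ⇒ z* = 1.960; margin = 1.960·0.056523 = 0.110785
CI on z-scale: (0.133989, 0.355559)
Back-transform: tanh(0.133989) = 0.133193, tanh(0.355559) = 0.341296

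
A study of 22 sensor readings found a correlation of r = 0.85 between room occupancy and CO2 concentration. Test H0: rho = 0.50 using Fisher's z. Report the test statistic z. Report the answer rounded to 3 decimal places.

3.081

Fisher z: atanh(0.85) = 1.256153, atanh(0.50) = 0.549306
z = (z_r − z_0)·√(n−3) = (1.256153 − 0.549306)·√19 = 0.706847 · 4.358899 = 3.081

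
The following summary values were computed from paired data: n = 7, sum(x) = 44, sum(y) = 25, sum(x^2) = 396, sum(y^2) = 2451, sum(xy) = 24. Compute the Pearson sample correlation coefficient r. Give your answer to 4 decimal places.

Numerator: nΣxy − (Σx)(Σy) = 7·24 − (44)(25) = -932
Denominator: √[(nΣx²−(Σx)²)(nΣy²−(Σy)²)]
  nΣx²−(Σx)² = 7·396 − 1936 = 836;  nΣy²−(Σy)² = 7·2451 − 625 = 16532
  √(836·16532) = √13820752 = 3717.6272
r = -932 / 3717.6272 = -0.2507

-0.2507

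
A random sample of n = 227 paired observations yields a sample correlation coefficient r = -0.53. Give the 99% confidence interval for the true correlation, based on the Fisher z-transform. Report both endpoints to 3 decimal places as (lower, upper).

z_r = atanh(-0.53) = -0.590145;  SE = 1/√(n−3) = 1/√224 = 0.066815
z-limits: -0.590145 ± 2.576·0.066815 = -0.590145 ± 0.172115 = [-0.762260, -0.418030]
ρ-limits: (tanh -0.762260, tanh -0.418030) = (-0.642, -0.395)

(-0.642, -0.395)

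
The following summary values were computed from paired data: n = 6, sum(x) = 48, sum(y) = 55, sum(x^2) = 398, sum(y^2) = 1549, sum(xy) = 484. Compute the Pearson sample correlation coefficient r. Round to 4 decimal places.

Numerator: nΣxy − (Σx)(Σy) = 6·484 − (48)(55) = 264
Denominator: √[(nΣx²−(Σx)²)(nΣy²−(Σy)²)]
  nΣx²−(Σx)² = 6·398 − 2304 = 84;  nΣy²−(Σy)² = 6·1549 − 3025 = 6269
  √(84·6269) = √526596 = 725.6693
r = 264 / 725.6693 = 0.3638

0.3638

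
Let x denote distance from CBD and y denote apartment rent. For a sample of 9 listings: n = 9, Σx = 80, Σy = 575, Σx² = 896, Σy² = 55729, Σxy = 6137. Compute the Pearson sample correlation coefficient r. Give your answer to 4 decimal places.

Numerator: nΣxy − (Σx)(Σy) = 9·6137 − (80)(575) = 9233
Denominator: √[(nΣx²−(Σx)²)(nΣy²−(Σy)²)]
  nΣx²−(Σx)² = 9·896 − 6400 = 1664;  nΣy²−(Σy)² = 9·55729 − 330625 = 170936
  √(1664·170936) = √284437504 = 16865.2751
r = 9233 / 16865.2751 = 0.5475

0.5475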